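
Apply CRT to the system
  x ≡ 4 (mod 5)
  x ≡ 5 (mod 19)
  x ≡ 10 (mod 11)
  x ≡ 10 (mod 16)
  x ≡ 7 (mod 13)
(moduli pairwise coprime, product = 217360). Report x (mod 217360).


Product of moduli M = 5 · 19 · 11 · 16 · 13 = 217360.
Merge one congruence at a time:
  Start: x ≡ 4 (mod 5).
  Combine with x ≡ 5 (mod 19); new modulus lcm = 95.
    Write x = 4 + 5·t and substitute into x ≡ 5 (mod 19): 5·t ≡ 5 − 4 = 1 (mod 19).
    The inverse of 5 mod 19 is 4 (since 5·4 = 20 = 1·19 + 1), so t ≡ 4·1 = 4 ≡ 4 (mod 19).
    Then x = 4 + 5·4 = 24, valid modulo lcm(5, 19) = 95: x ≡ 24 (mod 95).
  Combine with x ≡ 10 (mod 11); new modulus lcm = 1045.
    Write x = 24 + 95·t and substitute into x ≡ 10 (mod 11): 95·t ≡ 10 − 24 = -14 (mod 11).
    Reduce coefficients mod 11: 7·t ≡ 8 (mod 11).
    The inverse of 7 mod 11 is 8 (since 7·8 = 56 = 5·11 + 1), so t ≡ 8·8 = 64 ≡ 9 (mod 11).
    Then x = 24 + 95·9 = 879, valid modulo lcm(95, 11) = 1045: x ≡ 879 (mod 1045).
  Combine with x ≡ 10 (mod 16); new modulus lcm = 16720.
    Write x = 879 + 1045·t and substitute into x ≡ 10 (mod 16): 1045·t ≡ 10 − 879 = -869 (mod 16).
    Reduce coefficients mod 16: 5·t ≡ 11 (mod 16).
    The inverse of 5 mod 16 is 13 (since 5·13 = 65 = 4·16 + 1), so t ≡ 13·11 = 143 ≡ 15 (mod 16).
    Then x = 879 + 1045·15 = 16554, valid modulo lcm(1045, 16) = 16720: x ≡ 16554 (mod 16720).
  Combine with x ≡ 7 (mod 13); new modulus lcm = 217360.
    Write x = 16554 + 16720·t and substitute into x ≡ 7 (mod 13): 16720·t ≡ 7 − 16554 = -16547 (mod 13).
    Reduce coefficients mod 13: 2·t ≡ 2 (mod 13).
    The inverse of 2 mod 13 is 7 (since 2·7 = 14 = 1·13 + 1), so t ≡ 7·2 = 14 ≡ 1 (mod 13).
    Then x = 16554 + 16720·1 = 33274, valid modulo lcm(16720, 13) = 217360: x ≡ 33274 (mod 217360).
Verify against each original: 33274 mod 5 = 4, 33274 mod 19 = 5, 33274 mod 11 = 10, 33274 mod 16 = 10, 33274 mod 13 = 7.

x ≡ 33274 (mod 217360).


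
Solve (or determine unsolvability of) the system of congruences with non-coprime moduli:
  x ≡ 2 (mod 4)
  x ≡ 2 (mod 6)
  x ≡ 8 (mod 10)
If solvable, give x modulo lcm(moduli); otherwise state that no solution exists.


Moduli 4, 6, 10 are not pairwise coprime, so CRT works modulo lcm(m_i) when all pairwise compatibility conditions hold.
Pairwise compatibility: gcd(m_i, m_j) must divide a_i - a_j for every pair.
Merge one congruence at a time:
  Start: x ≡ 2 (mod 4).
  Combine with x ≡ 2 (mod 6): gcd(4, 6) = 2; 2 - 2 = 0, which IS divisible by 2, so compatible.
    Write x = 2 + 4·t and substitute into x ≡ 2 (mod 6): 4·t ≡ 2 − 2 = 0 (mod 6).
    Divide the congruence (and modulus) by g = 2: 2·t ≡ 0 (mod 3).
    The inverse of 2 mod 3 is 2 (since 2·2 = 4 = 1·3 + 1), so t ≡ 2·0 = 0 ≡ 0 (mod 3).
    Then x = 2 + 4·0 = 2, valid modulo lcm(4, 6) = 12: x ≡ 2 (mod 12).
  Combine with x ≡ 8 (mod 10): gcd(12, 10) = 2; 8 - 2 = 6, which IS divisible by 2, so compatible.
    Write x = 2 + 12·t and substitute into x ≡ 8 (mod 10): 12·t ≡ 8 − 2 = 6 (mod 10).
    Divide the congruence (and modulus) by g = 2: 6·t ≡ 3 (mod 5).
    Reduce coefficients mod 5: 1·t ≡ 3 (mod 5).
    So t ≡ 3 (mod 5).
    Then x = 2 + 12·3 = 38, valid modulo lcm(12, 10) = 60: x ≡ 38 (mod 60).
Verify: 38 mod 4 = 2, 38 mod 6 = 2, 38 mod 10 = 8.

x ≡ 38 (mod 60).


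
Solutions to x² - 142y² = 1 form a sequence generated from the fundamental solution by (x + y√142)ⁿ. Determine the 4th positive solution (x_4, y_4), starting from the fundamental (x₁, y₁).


Step 1: Find the fundamental solution (x₁, y₁) of x² - 142y² = 1.
  Expand √142 as a continued fraction. a₀ = ⌊√142⌋ = 11; iterate m_{k+1} = d_k·a_k − m_k, d_{k+1} = (142 − m_{k+1}²)/d_k, a_{k+1} = ⌊(a₀ + m_{k+1})/d_{k+1}⌋ (starting m₀ = 0, d₀ = 1), with convergents p_k = a_k·p_{k-1} + p_{k-2}, q_k = a_k·q_{k-1} + q_{k-2} (p₋₁ = 1, q₋₁ = 0):
  k = 0: a₀ = 11; p₀/q₀ = 11/1; p₀² − 142·q₀² = 121 − 142 = -21.
  k = 1: m = 11, d = 21, a = ⌊(11 + 11)/21⌋ = 1; p/q = (1·11 + 1)/(1·1 + 0) = 12/1; p² − 142·q² = 144 − 142 = 2.
  k = 2: m = 10, d = 2, a = ⌊(11 + 10)/2⌋ = 10; p/q = (10·12 + 11)/(10·1 + 1) = 131/11; p² − 142·q² = 17161 − 17182 = -21.
  k = 3: m = 10, d = 21, a = ⌊(11 + 10)/21⌋ = 1; p/q = (1·131 + 12)/(1·11 + 1) = 143/12; p² − 142·q² = 20449 − 20448 = 1.
  The first convergent with p² − 142·q² = 1 gives the fundamental solution (x₁, y₁) = (143, 12).
Step 2: Apply the recurrence (x_{n+1}, y_{n+1}) = (x₁x_n + 142y₁y_n, x₁y_n + y₁x_n) repeatedly.
  From (x_1, y_1) = (143, 12): x_2 = 143·143 + 142·12·12 = 40897; y_2 = 143·12 + 12·143 = 3432.
  From (x_2, y_2) = (40897, 3432): x_3 = 143·40897 + 142·12·3432 = 11696399; y_3 = 143·3432 + 12·40897 = 981540.
  From (x_3, y_3) = (11696399, 981540): x_4 = 143·11696399 + 142·12·981540 = 3345129217; y_4 = 143·981540 + 12·11696399 = 280717008.
Step 3: Verify x_4² - 142·y_4² = 11189889478427033089 - 11189889478427033088 = 1 (should be 1). ✓

(x_1, y_1) = (143, 12); (x_4, y_4) = (3345129217, 280717008).


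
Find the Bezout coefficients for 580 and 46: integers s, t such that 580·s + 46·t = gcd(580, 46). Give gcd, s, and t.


Euclidean algorithm on (580, 46) — divide until remainder is 0:
  580 = 12 · 46 + 28
  46 = 1 · 28 + 18
  28 = 1 · 18 + 10
  18 = 1 · 10 + 8
  10 = 1 · 8 + 2
  8 = 4 · 2 + 0
gcd(580, 46) = 2.
Track Bezout coefficients alongside the remainders: start with r₀ = 580 = a·1 + b·0 (s = 1, t = 0) and r₁ = 46 = a·0 + b·1 (s = 0, t = 1); each new remainder r_{k+1} = r_{k-1} − q_k·r_k inherits s_{k+1} = s_{k-1} − q_k·s_k, t_{k+1} = t_{k-1} − q_k·t_k, so r_k = a·s_k + b·t_k at every step:
  q = 12: r = 28, s = 1 − 12·0 = 1, t = 0 − 12·1 = -12  (check: 580·1 + 46·(-12) = 28)
  q = 1: r = 18, s = 0 − 1·1 = -1, t = 1 − 1·(-12) = 13  (check: 580·(-1) + 46·13 = 18)
  q = 1: r = 10, s = 1 − 1·(-1) = 2, t = -12 − 1·13 = -25  (check: 580·2 + 46·(-25) = 10)
  q = 1: r = 8, s = -1 − 1·2 = -3, t = 13 − 1·(-25) = 38  (check: 580·(-3) + 46·38 = 8)
  q = 1: r = 2, s = 2 − 1·(-3) = 5, t = -25 − 1·38 = -63  (check: 580·5 + 46·(-63) = 2)
The row with r = 2 (the gcd) gives the Bezout coefficients s = 5, t = -63.
Result: 580 · (5) + 46 · (-63) = 2.

gcd(580, 46) = 2; s = 5, t = -63 (check: 580·5 + 46·(-63) = 2).


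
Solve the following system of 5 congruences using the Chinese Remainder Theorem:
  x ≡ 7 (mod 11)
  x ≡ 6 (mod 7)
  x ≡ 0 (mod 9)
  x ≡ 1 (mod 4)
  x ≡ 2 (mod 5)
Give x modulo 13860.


Product of moduli M = 11 · 7 · 9 · 4 · 5 = 13860.
Merge one congruence at a time:
  Start: x ≡ 7 (mod 11).
  Combine with x ≡ 6 (mod 7); new modulus lcm = 77.
    Write x = 7 + 11·t and substitute into x ≡ 6 (mod 7): 11·t ≡ 6 − 7 = -1 (mod 7).
    Reduce coefficients mod 7: 4·t ≡ 6 (mod 7).
    The inverse of 4 mod 7 is 2 (since 4·2 = 8 = 1·7 + 1), so t ≡ 2·6 = 12 ≡ 5 (mod 7).
    Then x = 7 + 11·5 = 62, valid modulo lcm(11, 7) = 77: x ≡ 62 (mod 77).
  Combine with x ≡ 0 (mod 9); new modulus lcm = 693.
    Write x = 62 + 77·t and substitute into x ≡ 0 (mod 9): 77·t ≡ 0 − 62 = -62 (mod 9).
    Reduce coefficients mod 9: 5·t ≡ 1 (mod 9).
    The inverse of 5 mod 9 is 2 (since 5·2 = 10 = 1·9 + 1), so t ≡ 2·1 = 2 ≡ 2 (mod 9).
    Then x = 62 + 77·2 = 216, valid modulo lcm(77, 9) = 693: x ≡ 216 (mod 693).
  Combine with x ≡ 1 (mod 4); new modulus lcm = 2772.
    Write x = 216 + 693·t and substitute into x ≡ 1 (mod 4): 693·t ≡ 1 − 216 = -215 (mod 4).
    Reduce coefficients mod 4: 1·t ≡ 1 (mod 4).
    So t ≡ 1 (mod 4).
    Then x = 216 + 693·1 = 909, valid modulo lcm(693, 4) = 2772: x ≡ 909 (mod 2772).
  Combine with x ≡ 2 (mod 5); new modulus lcm = 13860.
    Write x = 909 + 2772·t and substitute into x ≡ 2 (mod 5): 2772·t ≡ 2 − 909 = -907 (mod 5).
    Reduce coefficients mod 5: 2·t ≡ 3 (mod 5).
    The inverse of 2 mod 5 is 3 (since 2·3 = 6 = 1·5 + 1), so t ≡ 3·3 = 9 ≡ 4 (mod 5).
    Then x = 909 + 2772·4 = 11997, valid modulo lcm(2772, 5) = 13860: x ≡ 11997 (mod 13860).
Verify against each original: 11997 mod 11 = 7, 11997 mod 7 = 6, 11997 mod 9 = 0, 11997 mod 4 = 1, 11997 mod 5 = 2.

x ≡ 11997 (mod 13860).


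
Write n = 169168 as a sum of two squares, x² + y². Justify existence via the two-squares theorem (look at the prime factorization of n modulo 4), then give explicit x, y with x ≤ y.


Step 1: Factor n = 169168 = 2^4 · 97 · 109.
Step 2: Check the mod-4 condition on each prime factor: 2 = 2 (special); 97 ≡ 1 (mod 4), exponent 1; 109 ≡ 1 (mod 4), exponent 1.
All primes ≡ 3 (mod 4) appear to even exponent (or don't appear), so by the two-squares theorem n IS expressible as a sum of two squares.
Step 3: Build a representation. Group n = k² · m with k = 4 and m = 97 · 109 = 10573 (a product of primes ≡ 1 (mod 4)); a representation of m scales to one of n via (k·x)² + (k·y)² = k²(x² + y²). Each prime p ≡ 1 (mod 4) is itself a sum of two squares; find a² by testing p − a² for a perfect square:
  97: 97 − 1² = 96, 97 − 2² = 93, 97 − 3² = 88, 97 − 4² = 81 = 9² ⇒ 97 = 4² + 9².
  109: 109 − 1² = 108, 109 − 2² = 105, 109 − 3² = 100 = 10² ⇒ 109 = 3² + 10².
  Combine using the Brahmagupta–Fibonacci identity (a² + b²)(c² + d²) = (ac − bd)² + (ad + bc)² = (ac + bd)² + (ad − bc)²:
  97 · 109 = 10573: from (4² + 9²)(3² + 10²), take (4·3 − 9·10, 4·10 + 9·3) = (12 − 90, 40 + 27) = (-78, 67); dropping signs (only squares matter) gives (78, 67); check 78² + 67² = 6084 + 4489 = 10573 ✓.
  Scale by k = 4: (4·78, 4·67) = (312, 268).
Step 4: Order so x ≤ y and verify: 268² + 312² = 71824 + 97344 = 169168 = n. ✓

n = 169168 = 268² + 312² (one valid representation with x ≤ y).


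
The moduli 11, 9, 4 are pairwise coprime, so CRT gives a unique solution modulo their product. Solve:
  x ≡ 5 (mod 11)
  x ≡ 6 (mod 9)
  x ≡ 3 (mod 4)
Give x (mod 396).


Moduli 11, 9, 4 are pairwise coprime; by CRT there is a unique solution modulo M = 11 · 9 · 4 = 396.
Solve pairwise, accumulating the modulus:
  Start with x ≡ 5 (mod 11).
  Combine with x ≡ 6 (mod 9): since gcd(11, 9) = 1, we get a unique residue mod 99.
    Write x = 5 + 11·t and substitute into x ≡ 6 (mod 9): 11·t ≡ 6 − 5 = 1 (mod 9).
    Reduce coefficients mod 9: 2·t ≡ 1 (mod 9).
    The inverse of 2 mod 9 is 5 (since 2·5 = 10 = 1·9 + 1), so t ≡ 5·1 = 5 ≡ 5 (mod 9).
    Then x = 5 + 11·5 = 60, valid modulo lcm(11, 9) = 99: x ≡ 60 (mod 99).
  Combine with x ≡ 3 (mod 4): since gcd(99, 4) = 1, we get a unique residue mod 396.
    Write x = 60 + 99·t and substitute into x ≡ 3 (mod 4): 99·t ≡ 3 − 60 = -57 (mod 4).
    Reduce coefficients mod 4: 3·t ≡ 3 (mod 4).
    The inverse of 3 mod 4 is 3 (since 3·3 = 9 = 2·4 + 1), so t ≡ 3·3 = 9 ≡ 1 (mod 4).
    Then x = 60 + 99·1 = 159, valid modulo lcm(99, 4) = 396: x ≡ 159 (mod 396).
Verify: 159 mod 11 = 5 ✓, 159 mod 9 = 6 ✓, 159 mod 4 = 3 ✓.

x ≡ 159 (mod 396).


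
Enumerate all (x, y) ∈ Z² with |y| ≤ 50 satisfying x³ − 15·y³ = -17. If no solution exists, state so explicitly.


The equation is x³ - 15y³ = -17. For fixed y, x³ = 15·y³ − 17, so a solution requires the RHS to be a perfect cube.
Strategy: iterate y from -50 to 50, compute RHS = 15·y³ − 17, and check whether it is a (positive or negative) perfect cube.
Check small values of y:
  y = 0: RHS = -17 is not a perfect cube.
  y = 1: RHS = -2 is not a perfect cube.
  y = -1: RHS = -32 is not a perfect cube.
  y = 2: RHS = 103 is not a perfect cube.
  y = -2: RHS = -137 is not a perfect cube.
  y = 3: RHS = 388 is not a perfect cube.
  y = -3: RHS = -422 is not a perfect cube.
Continuing the search up to |y| = 50 finds no solutions either.
No (x, y) in the scanned range satisfies the equation.

No integer solutions with |y| ≤ 50.


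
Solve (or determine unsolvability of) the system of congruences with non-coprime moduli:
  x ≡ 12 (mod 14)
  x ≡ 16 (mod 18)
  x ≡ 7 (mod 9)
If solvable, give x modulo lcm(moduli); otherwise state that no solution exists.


Moduli 14, 18, 9 are not pairwise coprime, so CRT works modulo lcm(m_i) when all pairwise compatibility conditions hold.
Pairwise compatibility: gcd(m_i, m_j) must divide a_i - a_j for every pair.
Merge one congruence at a time:
  Start: x ≡ 12 (mod 14).
  Combine with x ≡ 16 (mod 18): gcd(14, 18) = 2; 16 - 12 = 4, which IS divisible by 2, so compatible.
    Write x = 12 + 14·t and substitute into x ≡ 16 (mod 18): 14·t ≡ 16 − 12 = 4 (mod 18).
    Divide the congruence (and modulus) by g = 2: 7·t ≡ 2 (mod 9).
    The inverse of 7 mod 9 is 4 (since 7·4 = 28 = 3·9 + 1), so t ≡ 4·2 = 8 ≡ 8 (mod 9).
    Then x = 12 + 14·8 = 124, valid modulo lcm(14, 18) = 126: x ≡ 124 (mod 126).
  Combine with x ≡ 7 (mod 9): gcd(126, 9) = 9; 7 - 124 = -117, which IS divisible by 9, so compatible.
    Write x = 124 + 126·t and substitute into x ≡ 7 (mod 9): 126·t ≡ 7 − 124 = -117 (mod 9).
    Divide the congruence (and modulus) by g = 9: 14·t ≡ -13 (mod 1).
    Modulo 1 every t works; take t = 0.
    Then x = 124 + 126·0 = 124, valid modulo lcm(126, 9) = 126: x ≡ 124 (mod 126).
Verify: 124 mod 14 = 12, 124 mod 18 = 16, 124 mod 9 = 7.

x ≡ 124 (mod 126).


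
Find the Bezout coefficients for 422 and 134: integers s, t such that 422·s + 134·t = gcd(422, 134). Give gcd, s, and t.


Euclidean algorithm on (422, 134) — divide until remainder is 0:
  422 = 3 · 134 + 20
  134 = 6 · 20 + 14
  20 = 1 · 14 + 6
  14 = 2 · 6 + 2
  6 = 3 · 2 + 0
gcd(422, 134) = 2.
Track Bezout coefficients alongside the remainders: start with r₀ = 422 = a·1 + b·0 (s = 1, t = 0) and r₁ = 134 = a·0 + b·1 (s = 0, t = 1); each new remainder r_{k+1} = r_{k-1} − q_k·r_k inherits s_{k+1} = s_{k-1} − q_k·s_k, t_{k+1} = t_{k-1} − q_k·t_k, so r_k = a·s_k + b·t_k at every step:
  q = 3: r = 20, s = 1 − 3·0 = 1, t = 0 − 3·1 = -3  (check: 422·1 + 134·(-3) = 20)
  q = 6: r = 14, s = 0 − 6·1 = -6, t = 1 − 6·(-3) = 19  (check: 422·(-6) + 134·19 = 14)
  q = 1: r = 6, s = 1 − 1·(-6) = 7, t = -3 − 1·19 = -22  (check: 422·7 + 134·(-22) = 6)
  q = 2: r = 2, s = -6 − 2·7 = -20, t = 19 − 2·(-22) = 63  (check: 422·(-20) + 134·63 = 2)
The row with r = 2 (the gcd) gives the Bezout coefficients s = -20, t = 63.
Result: 422 · (-20) + 134 · (63) = 2.

gcd(422, 134) = 2; s = -20, t = 63 (check: 422·(-20) + 134·63 = 2).


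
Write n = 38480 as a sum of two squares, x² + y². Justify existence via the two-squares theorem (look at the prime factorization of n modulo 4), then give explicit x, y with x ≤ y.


Step 1: Factor n = 38480 = 2^4 · 5 · 13 · 37.
Step 2: Check the mod-4 condition on each prime factor: 2 = 2 (special); 5 ≡ 1 (mod 4), exponent 1; 13 ≡ 1 (mod 4), exponent 1; 37 ≡ 1 (mod 4), exponent 1.
All primes ≡ 3 (mod 4) appear to even exponent (or don't appear), so by the two-squares theorem n IS expressible as a sum of two squares.
Step 3: Build a representation. Group n = k² · m with k = 4 and m = 5 · 13 · 37 = 2405 (a product of primes ≡ 1 (mod 4)); a representation of m scales to one of n via (k·x)² + (k·y)² = k²(x² + y²). Each prime p ≡ 1 (mod 4) is itself a sum of two squares; find a² by testing p − a² for a perfect square:
  5: 5 − 1² = 4 = 2² ⇒ 5 = 1² + 2².
  13: 13 − 1² = 12, 13 − 2² = 9 = 3² ⇒ 13 = 2² + 3².
  37: 37 − 1² = 36 = 6² ⇒ 37 = 1² + 6².
  Combine using the Brahmagupta–Fibonacci identity (a² + b²)(c² + d²) = (ac − bd)² + (ad + bc)² = (ac + bd)² + (ad − bc)²:
  5 · 13 = 65: from (1² + 2²)(2² + 3²), take (1·2 − 2·3, 1·3 + 2·2) = (2 − 6, 3 + 4) = (-4, 7); dropping signs (only squares matter) gives (4, 7); check 4² + 7² = 16 + 49 = 65 ✓.
  65 · 37 = 2405: from (4² + 7²)(1² + 6²), take (4·1 − 7·6, 4·6 + 7·1) = (4 − 42, 24 + 7) = (-38, 31); dropping signs (only squares matter) gives (38, 31); check 38² + 31² = 1444 + 961 = 2405 ✓.
  Scale by k = 4: (4·38, 4·31) = (152, 124).
Step 4: Order so x ≤ y and verify: 124² + 152² = 15376 + 23104 = 38480 = n. ✓

n = 38480 = 124² + 152² (one valid representation with x ≤ y).


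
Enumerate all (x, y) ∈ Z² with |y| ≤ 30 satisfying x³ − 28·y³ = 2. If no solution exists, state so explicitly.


The equation is x³ - 28y³ = 2. For fixed y, x³ = 28·y³ + 2, so a solution requires the RHS to be a perfect cube.
Strategy: iterate y from -30 to 30, compute RHS = 28·y³ + 2, and check whether it is a (positive or negative) perfect cube.
Check small values of y:
  y = 0: RHS = 2 is not a perfect cube.
  y = 1: RHS = 30 is not a perfect cube.
  y = -1: RHS = -26 is not a perfect cube.
  y = 2: RHS = 226 is not a perfect cube.
  y = -2: RHS = -222 is not a perfect cube.
  y = 3: RHS = 758 is not a perfect cube.
  y = -3: RHS = -754 is not a perfect cube.
Continuing the search up to |y| = 30 finds no solutions either.
No (x, y) in the scanned range satisfies the equation.

No integer solutions with |y| ≤ 30.


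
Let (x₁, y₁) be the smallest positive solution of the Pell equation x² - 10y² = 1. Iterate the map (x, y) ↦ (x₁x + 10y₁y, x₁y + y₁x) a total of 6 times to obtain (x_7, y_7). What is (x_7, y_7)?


Step 1: Find the fundamental solution (x₁, y₁) of x² - 10y² = 1.
  Expand √10 as a continued fraction. a₀ = ⌊√10⌋ = 3; iterate m_{k+1} = d_k·a_k − m_k, d_{k+1} = (10 − m_{k+1}²)/d_k, a_{k+1} = ⌊(a₀ + m_{k+1})/d_{k+1}⌋ (starting m₀ = 0, d₀ = 1), with convergents p_k = a_k·p_{k-1} + p_{k-2}, q_k = a_k·q_{k-1} + q_{k-2} (p₋₁ = 1, q₋₁ = 0):
  k = 0: a₀ = 3; p₀/q₀ = 3/1; p₀² − 10·q₀² = 9 − 10 = -1.
  k = 1: m = 3, d = 1, a = ⌊(3 + 3)/1⌋ = 6; p/q = (6·3 + 1)/(6·1 + 0) = 19/6; p² − 10·q² = 361 − 360 = 1.
  The first convergent with p² − 10·q² = 1 gives the fundamental solution (x₁, y₁) = (19, 6).
Step 2: Apply the recurrence (x_{n+1}, y_{n+1}) = (x₁x_n + 10y₁y_n, x₁y_n + y₁x_n) repeatedly.
  From (x_1, y_1) = (19, 6): x_2 = 19·19 + 10·6·6 = 721; y_2 = 19·6 + 6·19 = 228.
  From (x_2, y_2) = (721, 228): x_3 = 19·721 + 10·6·228 = 27379; y_3 = 19·228 + 6·721 = 8658.
  From (x_3, y_3) = (27379, 8658): x_4 = 19·27379 + 10·6·8658 = 1039681; y_4 = 19·8658 + 6·27379 = 328776.
  From (x_4, y_4) = (1039681, 328776): x_5 = 19·1039681 + 10·6·328776 = 39480499; y_5 = 19·328776 + 6·1039681 = 12484830.
  From (x_5, y_5) = (39480499, 12484830): x_6 = 19·39480499 + 10·6·12484830 = 1499219281; y_6 = 19·12484830 + 6·39480499 = 474094764.
  From (x_6, y_6) = (1499219281, 474094764): x_7 = 19·1499219281 + 10·6·474094764 = 56930852179; y_7 = 19·474094764 + 6·1499219281 = 18003116202.
Step 3: Verify x_7² - 10·y_7² = 3241121929827149048041 - 3241121929827149048040 = 1 (should be 1). ✓

(x_1, y_1) = (19, 6); (x_7, y_7) = (56930852179, 18003116202).


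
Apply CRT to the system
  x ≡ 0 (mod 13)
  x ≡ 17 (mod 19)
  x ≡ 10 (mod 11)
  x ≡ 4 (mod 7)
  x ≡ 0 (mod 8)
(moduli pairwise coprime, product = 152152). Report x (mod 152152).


Product of moduli M = 13 · 19 · 11 · 7 · 8 = 152152.
Merge one congruence at a time:
  Start: x ≡ 0 (mod 13).
  Combine with x ≡ 17 (mod 19); new modulus lcm = 247.
    Write x = 0 + 13·t and substitute into x ≡ 17 (mod 19): 13·t ≡ 17 − 0 = 17 (mod 19).
    The inverse of 13 mod 19 is 3 (since 13·3 = 39 = 2·19 + 1), so t ≡ 3·17 = 51 ≡ 13 (mod 19).
    Then x = 0 + 13·13 = 169, valid modulo lcm(13, 19) = 247: x ≡ 169 (mod 247).
  Combine with x ≡ 10 (mod 11); new modulus lcm = 2717.
    Write x = 169 + 247·t and substitute into x ≡ 10 (mod 11): 247·t ≡ 10 − 169 = -159 (mod 11).
    Reduce coefficients mod 11: 5·t ≡ 6 (mod 11).
    The inverse of 5 mod 11 is 9 (since 5·9 = 45 = 4·11 + 1), so t ≡ 9·6 = 54 ≡ 10 (mod 11).
    Then x = 169 + 247·10 = 2639, valid modulo lcm(247, 11) = 2717: x ≡ 2639 (mod 2717).
  Combine with x ≡ 4 (mod 7); new modulus lcm = 19019.
    Write x = 2639 + 2717·t and substitute into x ≡ 4 (mod 7): 2717·t ≡ 4 − 2639 = -2635 (mod 7).
    Reduce coefficients mod 7: 1·t ≡ 4 (mod 7).
    So t ≡ 4 (mod 7).
    Then x = 2639 + 2717·4 = 13507, valid modulo lcm(2717, 7) = 19019: x ≡ 13507 (mod 19019).
  Combine with x ≡ 0 (mod 8); new modulus lcm = 152152.
    Write x = 13507 + 19019·t and substitute into x ≡ 0 (mod 8): 19019·t ≡ 0 − 13507 = -13507 (mod 8).
    Reduce coefficients mod 8: 3·t ≡ 5 (mod 8).
    The inverse of 3 mod 8 is 3 (since 3·3 = 9 = 1·8 + 1), so t ≡ 3·5 = 15 ≡ 7 (mod 8).
    Then x = 13507 + 19019·7 = 146640, valid modulo lcm(19019, 8) = 152152: x ≡ 146640 (mod 152152).
Verify against each original: 146640 mod 13 = 0, 146640 mod 19 = 17, 146640 mod 11 = 10, 146640 mod 7 = 4, 146640 mod 8 = 0.

x ≡ 146640 (mod 152152).


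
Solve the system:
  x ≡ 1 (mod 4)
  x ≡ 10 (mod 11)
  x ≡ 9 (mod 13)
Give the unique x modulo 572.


Moduli 4, 11, 13 are pairwise coprime; by CRT there is a unique solution modulo M = 4 · 11 · 13 = 572.
Solve pairwise, accumulating the modulus:
  Start with x ≡ 1 (mod 4).
  Combine with x ≡ 10 (mod 11): since gcd(4, 11) = 1, we get a unique residue mod 44.
    Write x = 1 + 4·t and substitute into x ≡ 10 (mod 11): 4·t ≡ 10 − 1 = 9 (mod 11).
    The inverse of 4 mod 11 is 3 (since 4·3 = 12 = 1·11 + 1), so t ≡ 3·9 = 27 ≡ 5 (mod 11).
    Then x = 1 + 4·5 = 21, valid modulo lcm(4, 11) = 44: x ≡ 21 (mod 44).
  Combine with x ≡ 9 (mod 13): since gcd(44, 13) = 1, we get a unique residue mod 572.
    Write x = 21 + 44·t and substitute into x ≡ 9 (mod 13): 44·t ≡ 9 − 21 = -12 (mod 13).
    Reduce coefficients mod 13: 5·t ≡ 1 (mod 13).
    The inverse of 5 mod 13 is 8 (since 5·8 = 40 = 3·13 + 1), so t ≡ 8·1 = 8 ≡ 8 (mod 13).
    Then x = 21 + 44·8 = 373, valid modulo lcm(44, 13) = 572: x ≡ 373 (mod 572).
Verify: 373 mod 4 = 1 ✓, 373 mod 11 = 10 ✓, 373 mod 13 = 9 ✓.

x ≡ 373 (mod 572).


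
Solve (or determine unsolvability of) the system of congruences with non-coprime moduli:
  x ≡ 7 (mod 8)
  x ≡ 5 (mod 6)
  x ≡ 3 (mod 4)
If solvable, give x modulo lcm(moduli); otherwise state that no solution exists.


Moduli 8, 6, 4 are not pairwise coprime, so CRT works modulo lcm(m_i) when all pairwise compatibility conditions hold.
Pairwise compatibility: gcd(m_i, m_j) must divide a_i - a_j for every pair.
Merge one congruence at a time:
  Start: x ≡ 7 (mod 8).
  Combine with x ≡ 5 (mod 6): gcd(8, 6) = 2; 5 - 7 = -2, which IS divisible by 2, so compatible.
    Write x = 7 + 8·t and substitute into x ≡ 5 (mod 6): 8·t ≡ 5 − 7 = -2 (mod 6).
    Divide the congruence (and modulus) by g = 2: 4·t ≡ -1 (mod 3).
    Reduce coefficients mod 3: 1·t ≡ 2 (mod 3).
    So t ≡ 2 (mod 3).
    Then x = 7 + 8·2 = 23, valid modulo lcm(8, 6) = 24: x ≡ 23 (mod 24).
  Combine with x ≡ 3 (mod 4): gcd(24, 4) = 4; 3 - 23 = -20, which IS divisible by 4, so compatible.
    Write x = 23 + 24·t and substitute into x ≡ 3 (mod 4): 24·t ≡ 3 − 23 = -20 (mod 4).
    Divide the congruence (and modulus) by g = 4: 6·t ≡ -5 (mod 1).
    Modulo 1 every t works; take t = 0.
    Then x = 23 + 24·0 = 23, valid modulo lcm(24, 4) = 24: x ≡ 23 (mod 24).
Verify: 23 mod 8 = 7, 23 mod 6 = 5, 23 mod 4 = 3.

x ≡ 23 (mod 24).


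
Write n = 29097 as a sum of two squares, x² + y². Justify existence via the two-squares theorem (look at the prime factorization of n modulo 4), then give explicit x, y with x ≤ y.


Step 1: Factor n = 29097 = 3^2 · 53 · 61.
Step 2: Check the mod-4 condition on each prime factor: 3 ≡ 3 (mod 4), exponent 2 (must be even); 53 ≡ 1 (mod 4), exponent 1; 61 ≡ 1 (mod 4), exponent 1.
All primes ≡ 3 (mod 4) appear to even exponent (or don't appear), so by the two-squares theorem n IS expressible as a sum of two squares.
Step 3: Build a representation. Group n = k² · m with k = 3 and m = 53 · 61 = 3233 (a product of primes ≡ 1 (mod 4)); a representation of m scales to one of n via (k·x)² + (k·y)² = k²(x² + y²). Each prime p ≡ 1 (mod 4) is itself a sum of two squares; find a² by testing p − a² for a perfect square:
  53: 53 − 1² = 52, 53 − 2² = 49 = 7² ⇒ 53 = 2² + 7².
  61: 61 − 1² = 60, 61 − 2² = 57, 61 − 3² = 52, 61 − 4² = 45, 61 − 5² = 36 = 6² ⇒ 61 = 5² + 6².
  Combine using the Brahmagupta–Fibonacci identity (a² + b²)(c² + d²) = (ac − bd)² + (ad + bc)² = (ac + bd)² + (ad − bc)²:
  53 · 61 = 3233: from (2² + 7²)(5² + 6²), take (2·5 − 7·6, 2·6 + 7·5) = (10 − 42, 12 + 35) = (-32, 47); dropping signs (only squares matter) gives (32, 47); check 32² + 47² = 1024 + 2209 = 3233 ✓.
  Scale by k = 3: (3·32, 3·47) = (96, 141).
Step 4: Order so x ≤ y and verify: 96² + 141² = 9216 + 19881 = 29097 = n. ✓

n = 29097 = 96² + 141² (one valid representation with x ≤ y).


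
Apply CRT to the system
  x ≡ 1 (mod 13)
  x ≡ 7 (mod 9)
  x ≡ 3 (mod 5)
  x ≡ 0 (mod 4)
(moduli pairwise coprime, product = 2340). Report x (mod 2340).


Product of moduli M = 13 · 9 · 5 · 4 = 2340.
Merge one congruence at a time:
  Start: x ≡ 1 (mod 13).
  Combine with x ≡ 7 (mod 9); new modulus lcm = 117.
    Write x = 1 + 13·t and substitute into x ≡ 7 (mod 9): 13·t ≡ 7 − 1 = 6 (mod 9).
    Reduce coefficients mod 9: 4·t ≡ 6 (mod 9).
    The inverse of 4 mod 9 is 7 (since 4·7 = 28 = 3·9 + 1), so t ≡ 7·6 = 42 ≡ 6 (mod 9).
    Then x = 1 + 13·6 = 79, valid modulo lcm(13, 9) = 117: x ≡ 79 (mod 117).
  Combine with x ≡ 3 (mod 5); new modulus lcm = 585.
    Write x = 79 + 117·t and substitute into x ≡ 3 (mod 5): 117·t ≡ 3 − 79 = -76 (mod 5).
    Reduce coefficients mod 5: 2·t ≡ 4 (mod 5).
    The inverse of 2 mod 5 is 3 (since 2·3 = 6 = 1·5 + 1), so t ≡ 3·4 = 12 ≡ 2 (mod 5).
    Then x = 79 + 117·2 = 313, valid modulo lcm(117, 5) = 585: x ≡ 313 (mod 585).
  Combine with x ≡ 0 (mod 4); new modulus lcm = 2340.
    Write x = 313 + 585·t and substitute into x ≡ 0 (mod 4): 585·t ≡ 0 − 313 = -313 (mod 4).
    Reduce coefficients mod 4: 1·t ≡ 3 (mod 4).
    So t ≡ 3 (mod 4).
    Then x = 313 + 585·3 = 2068, valid modulo lcm(585, 4) = 2340: x ≡ 2068 (mod 2340).
Verify against each original: 2068 mod 13 = 1, 2068 mod 9 = 7, 2068 mod 5 = 3, 2068 mod 4 = 0.

x ≡ 2068 (mod 2340).


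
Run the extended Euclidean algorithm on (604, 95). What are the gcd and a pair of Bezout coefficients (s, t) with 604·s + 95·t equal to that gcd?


Euclidean algorithm on (604, 95) — divide until remainder is 0:
  604 = 6 · 95 + 34
  95 = 2 · 34 + 27
  34 = 1 · 27 + 7
  27 = 3 · 7 + 6
  7 = 1 · 6 + 1
  6 = 6 · 1 + 0
gcd(604, 95) = 1.
Track Bezout coefficients alongside the remainders: start with r₀ = 604 = a·1 + b·0 (s = 1, t = 0) and r₁ = 95 = a·0 + b·1 (s = 0, t = 1); each new remainder r_{k+1} = r_{k-1} − q_k·r_k inherits s_{k+1} = s_{k-1} − q_k·s_k, t_{k+1} = t_{k-1} − q_k·t_k, so r_k = a·s_k + b·t_k at every step:
  q = 6: r = 34, s = 1 − 6·0 = 1, t = 0 − 6·1 = -6  (check: 604·1 + 95·(-6) = 34)
  q = 2: r = 27, s = 0 − 2·1 = -2, t = 1 − 2·(-6) = 13  (check: 604·(-2) + 95·13 = 27)
  q = 1: r = 7, s = 1 − 1·(-2) = 3, t = -6 − 1·13 = -19  (check: 604·3 + 95·(-19) = 7)
  q = 3: r = 6, s = -2 − 3·3 = -11, t = 13 − 3·(-19) = 70  (check: 604·(-11) + 95·70 = 6)
  q = 1: r = 1, s = 3 − 1·(-11) = 14, t = -19 − 1·70 = -89  (check: 604·14 + 95·(-89) = 1)
The row with r = 1 (the gcd) gives the Bezout coefficients s = 14, t = -89.
Result: 604 · (14) + 95 · (-89) = 1.

gcd(604, 95) = 1; s = 14, t = -89 (check: 604·14 + 95·(-89) = 1).


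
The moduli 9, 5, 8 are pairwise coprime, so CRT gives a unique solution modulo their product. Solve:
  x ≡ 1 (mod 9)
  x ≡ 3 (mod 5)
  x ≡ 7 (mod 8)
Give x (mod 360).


Moduli 9, 5, 8 are pairwise coprime; by CRT there is a unique solution modulo M = 9 · 5 · 8 = 360.
Solve pairwise, accumulating the modulus:
  Start with x ≡ 1 (mod 9).
  Combine with x ≡ 3 (mod 5): since gcd(9, 5) = 1, we get a unique residue mod 45.
    Write x = 1 + 9·t and substitute into x ≡ 3 (mod 5): 9·t ≡ 3 − 1 = 2 (mod 5).
    Reduce coefficients mod 5: 4·t ≡ 2 (mod 5).
    The inverse of 4 mod 5 is 4 (since 4·4 = 16 = 3·5 + 1), so t ≡ 4·2 = 8 ≡ 3 (mod 5).
    Then x = 1 + 9·3 = 28, valid modulo lcm(9, 5) = 45: x ≡ 28 (mod 45).
  Combine with x ≡ 7 (mod 8): since gcd(45, 8) = 1, we get a unique residue mod 360.
    Write x = 28 + 45·t and substitute into x ≡ 7 (mod 8): 45·t ≡ 7 − 28 = -21 (mod 8).
    Reduce coefficients mod 8: 5·t ≡ 3 (mod 8).
    The inverse of 5 mod 8 is 5 (since 5·5 = 25 = 3·8 + 1), so t ≡ 5·3 = 15 ≡ 7 (mod 8).
    Then x = 28 + 45·7 = 343, valid modulo lcm(45, 8) = 360: x ≡ 343 (mod 360).
Verify: 343 mod 9 = 1 ✓, 343 mod 5 = 3 ✓, 343 mod 8 = 7 ✓.

x ≡ 343 (mod 360).


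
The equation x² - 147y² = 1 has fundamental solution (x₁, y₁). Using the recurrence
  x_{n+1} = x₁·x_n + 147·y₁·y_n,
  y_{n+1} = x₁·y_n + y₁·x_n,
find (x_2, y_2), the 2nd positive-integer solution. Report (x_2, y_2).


Step 1: Find the fundamental solution (x₁, y₁) of x² - 147y² = 1.
  Expand √147 as a continued fraction. a₀ = ⌊√147⌋ = 12; iterate m_{k+1} = d_k·a_k − m_k, d_{k+1} = (147 − m_{k+1}²)/d_k, a_{k+1} = ⌊(a₀ + m_{k+1})/d_{k+1}⌋ (starting m₀ = 0, d₀ = 1), with convergents p_k = a_k·p_{k-1} + p_{k-2}, q_k = a_k·q_{k-1} + q_{k-2} (p₋₁ = 1, q₋₁ = 0):
  k = 0: a₀ = 12; p₀/q₀ = 12/1; p₀² − 147·q₀² = 144 − 147 = -3.
  k = 1: m = 12, d = 3, a = ⌊(12 + 12)/3⌋ = 8; p/q = (8·12 + 1)/(8·1 + 0) = 97/8; p² − 147·q² = 9409 − 9408 = 1.
  The first convergent with p² − 147·q² = 1 gives the fundamental solution (x₁, y₁) = (97, 8).
Step 2: Apply the recurrence (x_{n+1}, y_{n+1}) = (x₁x_n + 147y₁y_n, x₁y_n + y₁x_n) repeatedly.
  From (x_1, y_1) = (97, 8): x_2 = 97·97 + 147·8·8 = 18817; y_2 = 97·8 + 8·97 = 1552.
Step 3: Verify x_2² - 147·y_2² = 354079489 - 354079488 = 1 (should be 1). ✓

(x_1, y_1) = (97, 8); (x_2, y_2) = (18817, 1552).


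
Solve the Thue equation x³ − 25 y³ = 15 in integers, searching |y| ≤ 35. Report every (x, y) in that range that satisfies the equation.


The equation is x³ - 25y³ = 15. For fixed y, x³ = 25·y³ + 15, so a solution requires the RHS to be a perfect cube.
Strategy: iterate y from -35 to 35, compute RHS = 25·y³ + 15, and check whether it is a (positive or negative) perfect cube.
Check small values of y:
  y = 0: RHS = 15 is not a perfect cube.
  y = 1: RHS = 40 is not a perfect cube.
  y = -1: RHS = -10 is not a perfect cube.
  y = 2: RHS = 215 is not a perfect cube.
  y = -2: RHS = -185 is not a perfect cube.
  y = 3: RHS = 690 is not a perfect cube.
  y = -3: RHS = -660 is not a perfect cube.
Continuing the search up to |y| = 35 finds no solutions either.
No (x, y) in the scanned range satisfies the equation.

No integer solutions with |y| ≤ 35.


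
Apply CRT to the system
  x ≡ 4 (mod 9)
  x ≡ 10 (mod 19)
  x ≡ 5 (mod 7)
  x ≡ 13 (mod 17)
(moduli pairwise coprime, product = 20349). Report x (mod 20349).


Product of moduli M = 9 · 19 · 7 · 17 = 20349.
Merge one congruence at a time:
  Start: x ≡ 4 (mod 9).
  Combine with x ≡ 10 (mod 19); new modulus lcm = 171.
    Write x = 4 + 9·t and substitute into x ≡ 10 (mod 19): 9·t ≡ 10 − 4 = 6 (mod 19).
    The inverse of 9 mod 19 is 17 (since 9·17 = 153 = 8·19 + 1), so t ≡ 17·6 = 102 ≡ 7 (mod 19).
    Then x = 4 + 9·7 = 67, valid modulo lcm(9, 19) = 171: x ≡ 67 (mod 171).
  Combine with x ≡ 5 (mod 7); new modulus lcm = 1197.
    Write x = 67 + 171·t and substitute into x ≡ 5 (mod 7): 171·t ≡ 5 − 67 = -62 (mod 7).
    Reduce coefficients mod 7: 3·t ≡ 1 (mod 7).
    The inverse of 3 mod 7 is 5 (since 3·5 = 15 = 2·7 + 1), so t ≡ 5·1 = 5 ≡ 5 (mod 7).
    Then x = 67 + 171·5 = 922, valid modulo lcm(171, 7) = 1197: x ≡ 922 (mod 1197).
  Combine with x ≡ 13 (mod 17); new modulus lcm = 20349.
    Write x = 922 + 1197·t and substitute into x ≡ 13 (mod 17): 1197·t ≡ 13 − 922 = -909 (mod 17).
    Reduce coefficients mod 17: 7·t ≡ 9 (mod 17).
    The inverse of 7 mod 17 is 5 (since 7·5 = 35 = 2·17 + 1), so t ≡ 5·9 = 45 ≡ 11 (mod 17).
    Then x = 922 + 1197·11 = 14089, valid modulo lcm(1197, 17) = 20349: x ≡ 14089 (mod 20349).
Verify against each original: 14089 mod 9 = 4, 14089 mod 19 = 10, 14089 mod 7 = 5, 14089 mod 17 = 13.

x ≡ 14089 (mod 20349).


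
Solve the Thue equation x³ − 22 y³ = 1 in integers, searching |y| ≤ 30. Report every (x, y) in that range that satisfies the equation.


The equation is x³ - 22y³ = 1. For fixed y, x³ = 22·y³ + 1, so a solution requires the RHS to be a perfect cube.
Strategy: iterate y from -30 to 30, compute RHS = 22·y³ + 1, and check whether it is a (positive or negative) perfect cube.
Check small values of y:
  y = 0: RHS = 1 = (1)³ ⇒ x = 1 works.
  y = 1: RHS = 23 is not a perfect cube.
  y = -1: RHS = -21 is not a perfect cube.
  y = 2: RHS = 177 is not a perfect cube.
  y = -2: RHS = -175 is not a perfect cube.
  y = 3: RHS = 595 is not a perfect cube.
  y = -3: RHS = -593 is not a perfect cube.
Continuing the search up to |y| = 30 finds no further solutions beyond those listed.
Collected solutions: (1, 0).

Solutions (with |y| ≤ 30): (1, 0).


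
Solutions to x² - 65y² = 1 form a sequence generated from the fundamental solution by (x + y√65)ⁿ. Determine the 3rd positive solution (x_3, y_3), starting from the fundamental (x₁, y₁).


Step 1: Find the fundamental solution (x₁, y₁) of x² - 65y² = 1.
  Expand √65 as a continued fraction. a₀ = ⌊√65⌋ = 8; iterate m_{k+1} = d_k·a_k − m_k, d_{k+1} = (65 − m_{k+1}²)/d_k, a_{k+1} = ⌊(a₀ + m_{k+1})/d_{k+1}⌋ (starting m₀ = 0, d₀ = 1), with convergents p_k = a_k·p_{k-1} + p_{k-2}, q_k = a_k·q_{k-1} + q_{k-2} (p₋₁ = 1, q₋₁ = 0):
  k = 0: a₀ = 8; p₀/q₀ = 8/1; p₀² − 65·q₀² = 64 − 65 = -1.
  k = 1: m = 8, d = 1, a = ⌊(8 + 8)/1⌋ = 16; p/q = (16·8 + 1)/(16·1 + 0) = 129/16; p² − 65·q² = 16641 − 16640 = 1.
  The first convergent with p² − 65·q² = 1 gives the fundamental solution (x₁, y₁) = (129, 16).
Step 2: Apply the recurrence (x_{n+1}, y_{n+1}) = (x₁x_n + 65y₁y_n, x₁y_n + y₁x_n) repeatedly.
  From (x_1, y_1) = (129, 16): x_2 = 129·129 + 65·16·16 = 33281; y_2 = 129·16 + 16·129 = 4128.
  From (x_2, y_2) = (33281, 4128): x_3 = 129·33281 + 65·16·4128 = 8586369; y_3 = 129·4128 + 16·33281 = 1065008.
Step 3: Verify x_3² - 65·y_3² = 73725732604161 - 73725732604160 = 1 (should be 1). ✓

(x_1, y_1) = (129, 16); (x_3, y_3) = (8586369, 1065008).


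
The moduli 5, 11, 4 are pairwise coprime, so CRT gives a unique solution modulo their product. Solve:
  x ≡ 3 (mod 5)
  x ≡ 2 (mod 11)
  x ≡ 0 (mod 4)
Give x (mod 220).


Moduli 5, 11, 4 are pairwise coprime; by CRT there is a unique solution modulo M = 5 · 11 · 4 = 220.
Solve pairwise, accumulating the modulus:
  Start with x ≡ 3 (mod 5).
  Combine with x ≡ 2 (mod 11): since gcd(5, 11) = 1, we get a unique residue mod 55.
    Write x = 3 + 5·t and substitute into x ≡ 2 (mod 11): 5·t ≡ 2 − 3 = -1 (mod 11).
    Reduce coefficients mod 11: 5·t ≡ 10 (mod 11).
    The inverse of 5 mod 11 is 9 (since 5·9 = 45 = 4·11 + 1), so t ≡ 9·10 = 90 ≡ 2 (mod 11).
    Then x = 3 + 5·2 = 13, valid modulo lcm(5, 11) = 55: x ≡ 13 (mod 55).
  Combine with x ≡ 0 (mod 4): since gcd(55, 4) = 1, we get a unique residue mod 220.
    Write x = 13 + 55·t and substitute into x ≡ 0 (mod 4): 55·t ≡ 0 − 13 = -13 (mod 4).
    Reduce coefficients mod 4: 3·t ≡ 3 (mod 4).
    The inverse of 3 mod 4 is 3 (since 3·3 = 9 = 2·4 + 1), so t ≡ 3·3 = 9 ≡ 1 (mod 4).
    Then x = 13 + 55·1 = 68, valid modulo lcm(55, 4) = 220: x ≡ 68 (mod 220).
Verify: 68 mod 5 = 3 ✓, 68 mod 11 = 2 ✓, 68 mod 4 = 0 ✓.

x ≡ 68 (mod 220).


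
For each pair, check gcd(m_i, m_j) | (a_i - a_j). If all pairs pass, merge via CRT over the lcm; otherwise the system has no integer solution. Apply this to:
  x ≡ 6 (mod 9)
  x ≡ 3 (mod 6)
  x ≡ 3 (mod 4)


Moduli 9, 6, 4 are not pairwise coprime, so CRT works modulo lcm(m_i) when all pairwise compatibility conditions hold.
Pairwise compatibility: gcd(m_i, m_j) must divide a_i - a_j for every pair.
Merge one congruence at a time:
  Start: x ≡ 6 (mod 9).
  Combine with x ≡ 3 (mod 6): gcd(9, 6) = 3; 3 - 6 = -3, which IS divisible by 3, so compatible.
    Write x = 6 + 9·t and substitute into x ≡ 3 (mod 6): 9·t ≡ 3 − 6 = -3 (mod 6).
    Divide the congruence (and modulus) by g = 3: 3·t ≡ -1 (mod 2).
    Reduce coefficients mod 2: 1·t ≡ 1 (mod 2).
    So t ≡ 1 (mod 2).
    Then x = 6 + 9·1 = 15, valid modulo lcm(9, 6) = 18: x ≡ 15 (mod 18).
  Combine with x ≡ 3 (mod 4): gcd(18, 4) = 2; 3 - 15 = -12, which IS divisible by 2, so compatible.
    Write x = 15 + 18·t and substitute into x ≡ 3 (mod 4): 18·t ≡ 3 − 15 = -12 (mod 4).
    Divide the congruence (and modulus) by g = 2: 9·t ≡ -6 (mod 2).
    Reduce coefficients mod 2: 1·t ≡ 0 (mod 2).
    So t ≡ 0 (mod 2).
    Then x = 15 + 18·0 = 15, valid modulo lcm(18, 4) = 36: x ≡ 15 (mod 36).
Verify: 15 mod 9 = 6, 15 mod 6 = 3, 15 mod 4 = 3.

x ≡ 15 (mod 36).


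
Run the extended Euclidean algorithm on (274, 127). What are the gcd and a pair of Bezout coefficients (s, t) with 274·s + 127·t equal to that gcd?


Euclidean algorithm on (274, 127) — divide until remainder is 0:
  274 = 2 · 127 + 20
  127 = 6 · 20 + 7
  20 = 2 · 7 + 6
  7 = 1 · 6 + 1
  6 = 6 · 1 + 0
gcd(274, 127) = 1.
Track Bezout coefficients alongside the remainders: start with r₀ = 274 = a·1 + b·0 (s = 1, t = 0) and r₁ = 127 = a·0 + b·1 (s = 0, t = 1); each new remainder r_{k+1} = r_{k-1} − q_k·r_k inherits s_{k+1} = s_{k-1} − q_k·s_k, t_{k+1} = t_{k-1} − q_k·t_k, so r_k = a·s_k + b·t_k at every step:
  q = 2: r = 20, s = 1 − 2·0 = 1, t = 0 − 2·1 = -2  (check: 274·1 + 127·(-2) = 20)
  q = 6: r = 7, s = 0 − 6·1 = -6, t = 1 − 6·(-2) = 13  (check: 274·(-6) + 127·13 = 7)
  q = 2: r = 6, s = 1 − 2·(-6) = 13, t = -2 − 2·13 = -28  (check: 274·13 + 127·(-28) = 6)
  q = 1: r = 1, s = -6 − 1·13 = -19, t = 13 − 1·(-28) = 41  (check: 274·(-19) + 127·41 = 1)
The row with r = 1 (the gcd) gives the Bezout coefficients s = -19, t = 41.
Result: 274 · (-19) + 127 · (41) = 1.

gcd(274, 127) = 1; s = -19, t = 41 (check: 274·(-19) + 127·41 = 1).


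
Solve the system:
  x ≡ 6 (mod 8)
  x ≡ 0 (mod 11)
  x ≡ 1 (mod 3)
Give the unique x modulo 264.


Moduli 8, 11, 3 are pairwise coprime; by CRT there is a unique solution modulo M = 8 · 11 · 3 = 264.
Solve pairwise, accumulating the modulus:
  Start with x ≡ 6 (mod 8).
  Combine with x ≡ 0 (mod 11): since gcd(8, 11) = 1, we get a unique residue mod 88.
    Write x = 6 + 8·t and substitute into x ≡ 0 (mod 11): 8·t ≡ 0 − 6 = -6 (mod 11).
    Reduce coefficients mod 11: 8·t ≡ 5 (mod 11).
    The inverse of 8 mod 11 is 7 (since 8·7 = 56 = 5·11 + 1), so t ≡ 7·5 = 35 ≡ 2 (mod 11).
    Then x = 6 + 8·2 = 22, valid modulo lcm(8, 11) = 88: x ≡ 22 (mod 88).
  Combine with x ≡ 1 (mod 3): since gcd(88, 3) = 1, we get a unique residue mod 264.
    Write x = 22 + 88·t and substitute into x ≡ 1 (mod 3): 88·t ≡ 1 − 22 = -21 (mod 3).
    Reduce coefficients mod 3: 1·t ≡ 0 (mod 3).
    So t ≡ 0 (mod 3).
    Then x = 22 + 88·0 = 22, valid modulo lcm(88, 3) = 264: x ≡ 22 (mod 264).
Verify: 22 mod 8 = 6 ✓, 22 mod 11 = 0 ✓, 22 mod 3 = 1 ✓.

x ≡ 22 (mod 264).


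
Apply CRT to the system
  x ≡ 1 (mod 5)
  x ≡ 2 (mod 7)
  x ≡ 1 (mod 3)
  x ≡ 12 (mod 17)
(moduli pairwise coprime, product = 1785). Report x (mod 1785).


Product of moduli M = 5 · 7 · 3 · 17 = 1785.
Merge one congruence at a time:
  Start: x ≡ 1 (mod 5).
  Combine with x ≡ 2 (mod 7); new modulus lcm = 35.
    Write x = 1 + 5·t and substitute into x ≡ 2 (mod 7): 5·t ≡ 2 − 1 = 1 (mod 7).
    The inverse of 5 mod 7 is 3 (since 5·3 = 15 = 2·7 + 1), so t ≡ 3·1 = 3 ≡ 3 (mod 7).
    Then x = 1 + 5·3 = 16, valid modulo lcm(5, 7) = 35: x ≡ 16 (mod 35).
  Combine with x ≡ 1 (mod 3); new modulus lcm = 105.
    Write x = 16 + 35·t and substitute into x ≡ 1 (mod 3): 35·t ≡ 1 − 16 = -15 (mod 3).
    Reduce coefficients mod 3: 2·t ≡ 0 (mod 3).
    The inverse of 2 mod 3 is 2 (since 2·2 = 4 = 1·3 + 1), so t ≡ 2·0 = 0 ≡ 0 (mod 3).
    Then x = 16 + 35·0 = 16, valid modulo lcm(35, 3) = 105: x ≡ 16 (mod 105).
  Combine with x ≡ 12 (mod 17); new modulus lcm = 1785.
    Write x = 16 + 105·t and substitute into x ≡ 12 (mod 17): 105·t ≡ 12 − 16 = -4 (mod 17).
    Reduce coefficients mod 17: 3·t ≡ 13 (mod 17).
    The inverse of 3 mod 17 is 6 (since 3·6 = 18 = 1·17 + 1), so t ≡ 6·13 = 78 ≡ 10 (mod 17).
    Then x = 16 + 105·10 = 1066, valid modulo lcm(105, 17) = 1785: x ≡ 1066 (mod 1785).
Verify against each original: 1066 mod 5 = 1, 1066 mod 7 = 2, 1066 mod 3 = 1, 1066 mod 17 = 12.

x ≡ 1066 (mod 1785).
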